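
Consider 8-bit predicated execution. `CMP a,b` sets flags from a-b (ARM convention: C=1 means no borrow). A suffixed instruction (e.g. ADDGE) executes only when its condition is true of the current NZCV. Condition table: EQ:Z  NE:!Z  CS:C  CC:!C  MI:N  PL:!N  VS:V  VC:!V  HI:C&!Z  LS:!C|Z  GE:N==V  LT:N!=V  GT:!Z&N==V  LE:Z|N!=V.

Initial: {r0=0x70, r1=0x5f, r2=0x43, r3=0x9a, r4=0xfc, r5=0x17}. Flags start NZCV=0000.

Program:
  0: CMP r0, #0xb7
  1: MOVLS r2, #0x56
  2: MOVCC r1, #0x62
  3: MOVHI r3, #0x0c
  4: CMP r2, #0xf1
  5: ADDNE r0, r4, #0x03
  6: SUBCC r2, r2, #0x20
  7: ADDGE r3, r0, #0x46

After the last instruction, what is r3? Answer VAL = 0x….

VAL = 0x45

0: ✓ CMP  NZCV=1001
1: ✓ MOVLS  r2←0x56
2: ✓ MOVCC  r1←0x62
3: · MOVHI
4: ✓ CMP  NZCV=0000
5: ✓ ADDNE  r0←0xff
6: ✓ SUBCC  r2←0x36
7: ✓ ADDGE  r3←0x45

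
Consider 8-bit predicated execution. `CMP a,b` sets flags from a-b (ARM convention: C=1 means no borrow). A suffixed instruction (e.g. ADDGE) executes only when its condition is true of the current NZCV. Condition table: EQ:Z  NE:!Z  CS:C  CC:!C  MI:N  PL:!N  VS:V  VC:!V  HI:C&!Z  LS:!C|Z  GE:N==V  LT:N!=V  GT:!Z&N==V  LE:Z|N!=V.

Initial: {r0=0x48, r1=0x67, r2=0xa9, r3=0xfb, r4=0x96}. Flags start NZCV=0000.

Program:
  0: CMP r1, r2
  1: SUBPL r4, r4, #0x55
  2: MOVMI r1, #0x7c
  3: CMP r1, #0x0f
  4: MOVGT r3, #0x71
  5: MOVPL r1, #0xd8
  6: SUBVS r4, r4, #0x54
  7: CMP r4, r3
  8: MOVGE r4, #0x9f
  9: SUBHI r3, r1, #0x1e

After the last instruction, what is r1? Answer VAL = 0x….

[0] flags=1001 → (cmp)
[1] flags=1001 PL?F → skip
[2] flags=1001 MI?T → r1=0x7c
[3] flags=0010 → (cmp)
[4] flags=0010 GT?T → r3=0x71
[5] flags=0010 PL?T → r1=0xd8
[6] flags=0010 VS?F → skip
[7] flags=0011 → (cmp)
[8] flags=0011 GE?F → skip
[9] flags=0011 HI?T → r3=0xba

VAL = 0xd8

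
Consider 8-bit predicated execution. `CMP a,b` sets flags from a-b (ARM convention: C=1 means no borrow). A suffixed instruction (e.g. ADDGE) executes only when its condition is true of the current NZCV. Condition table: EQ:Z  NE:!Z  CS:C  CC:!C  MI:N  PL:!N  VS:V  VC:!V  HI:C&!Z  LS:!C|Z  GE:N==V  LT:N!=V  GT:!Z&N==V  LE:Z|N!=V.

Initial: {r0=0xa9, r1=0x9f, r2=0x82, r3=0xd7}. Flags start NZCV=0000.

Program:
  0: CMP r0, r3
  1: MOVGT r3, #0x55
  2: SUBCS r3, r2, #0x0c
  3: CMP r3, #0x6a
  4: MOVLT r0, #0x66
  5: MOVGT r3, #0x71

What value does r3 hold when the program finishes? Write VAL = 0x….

VAL = 0xd7

[0] flags=1000 → (cmp)
[1] flags=1000 GT?F → skip
[2] flags=1000 CS?F → skip
[3] flags=0011 → (cmp)
[4] flags=0011 LT?T → r0=0x66
[5] flags=0011 GT?F → skip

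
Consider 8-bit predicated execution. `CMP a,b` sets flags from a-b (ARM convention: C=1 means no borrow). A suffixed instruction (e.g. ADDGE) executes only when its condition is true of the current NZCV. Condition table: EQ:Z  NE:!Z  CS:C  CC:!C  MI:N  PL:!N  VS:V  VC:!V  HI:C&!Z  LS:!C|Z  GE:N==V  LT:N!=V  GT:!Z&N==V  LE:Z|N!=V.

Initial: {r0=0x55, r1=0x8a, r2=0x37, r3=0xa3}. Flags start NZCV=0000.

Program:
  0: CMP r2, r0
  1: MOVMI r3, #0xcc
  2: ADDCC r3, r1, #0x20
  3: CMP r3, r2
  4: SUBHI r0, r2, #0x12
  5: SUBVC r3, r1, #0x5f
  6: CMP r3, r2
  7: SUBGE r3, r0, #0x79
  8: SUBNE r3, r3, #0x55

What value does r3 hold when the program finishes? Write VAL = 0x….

[0] flags=1000 → (cmp)
[1] flags=1000 MI?T → r3=0xcc
[2] flags=1000 CC?T → r3=0xaa
[3] flags=0011 → (cmp)
[4] flags=0011 HI?T → r0=0x25
[5] flags=0011 VC?F → skip
[6] flags=0011 → (cmp)
[7] flags=0011 GE?F → skip
[8] flags=0011 NE?T → r3=0x55

VAL = 0x55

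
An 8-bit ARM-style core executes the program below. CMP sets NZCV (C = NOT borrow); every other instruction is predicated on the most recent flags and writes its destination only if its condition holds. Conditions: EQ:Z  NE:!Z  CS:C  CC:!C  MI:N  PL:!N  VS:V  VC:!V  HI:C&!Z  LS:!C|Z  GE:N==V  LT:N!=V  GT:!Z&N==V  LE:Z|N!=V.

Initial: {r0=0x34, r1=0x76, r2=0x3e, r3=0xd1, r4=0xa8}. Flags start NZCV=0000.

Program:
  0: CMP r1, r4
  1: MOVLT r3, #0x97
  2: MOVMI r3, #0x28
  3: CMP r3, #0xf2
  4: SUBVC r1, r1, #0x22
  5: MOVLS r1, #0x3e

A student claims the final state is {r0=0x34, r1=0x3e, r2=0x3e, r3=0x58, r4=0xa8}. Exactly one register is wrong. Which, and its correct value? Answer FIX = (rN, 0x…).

FIX = (r3, 0x28)

[0] flags=1001 → (cmp)
[1] flags=1001 LT?F → skip
[2] flags=1001 MI?T → r3=0x28
[3] flags=0000 → (cmp)
[4] flags=0000 VC?T → r1=0x54
[5] flags=0000 LS?T → r1=0x3e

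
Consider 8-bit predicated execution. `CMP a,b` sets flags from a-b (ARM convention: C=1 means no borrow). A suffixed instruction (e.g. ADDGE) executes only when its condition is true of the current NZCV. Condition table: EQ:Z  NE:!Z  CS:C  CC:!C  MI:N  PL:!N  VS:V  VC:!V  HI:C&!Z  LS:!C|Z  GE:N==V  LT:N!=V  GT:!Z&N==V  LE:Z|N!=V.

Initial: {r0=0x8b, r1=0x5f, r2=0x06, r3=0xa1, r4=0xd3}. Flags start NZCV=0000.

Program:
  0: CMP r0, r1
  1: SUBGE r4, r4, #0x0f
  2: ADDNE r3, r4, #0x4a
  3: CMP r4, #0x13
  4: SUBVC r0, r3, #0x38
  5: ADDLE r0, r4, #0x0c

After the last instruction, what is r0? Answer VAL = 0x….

0: ✓ CMP  NZCV=0011
1: · SUBGE
2: ✓ ADDNE  r3←0x1d
3: ✓ CMP  NZCV=1010
4: ✓ SUBVC  r0←0xe5
5: ✓ ADDLE  r0←0xdf

VAL = 0xdf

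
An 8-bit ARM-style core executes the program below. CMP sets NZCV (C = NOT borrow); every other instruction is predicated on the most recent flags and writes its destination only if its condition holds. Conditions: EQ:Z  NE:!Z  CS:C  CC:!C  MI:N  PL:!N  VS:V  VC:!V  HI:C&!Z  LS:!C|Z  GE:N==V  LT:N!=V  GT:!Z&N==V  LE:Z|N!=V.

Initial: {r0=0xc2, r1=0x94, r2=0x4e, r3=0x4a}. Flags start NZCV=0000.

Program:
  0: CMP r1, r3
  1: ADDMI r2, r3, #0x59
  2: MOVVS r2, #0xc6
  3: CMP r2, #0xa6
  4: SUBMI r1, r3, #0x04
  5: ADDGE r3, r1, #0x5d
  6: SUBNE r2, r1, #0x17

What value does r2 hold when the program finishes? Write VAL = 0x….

0: ✓ CMP  NZCV=0011
1: · ADDMI
2: ✓ MOVVS  r2←0xc6
3: ✓ CMP  NZCV=0010
4: · SUBMI
5: ✓ ADDGE  r3←0xf1
6: ✓ SUBNE  r2←0x7d

VAL = 0x7d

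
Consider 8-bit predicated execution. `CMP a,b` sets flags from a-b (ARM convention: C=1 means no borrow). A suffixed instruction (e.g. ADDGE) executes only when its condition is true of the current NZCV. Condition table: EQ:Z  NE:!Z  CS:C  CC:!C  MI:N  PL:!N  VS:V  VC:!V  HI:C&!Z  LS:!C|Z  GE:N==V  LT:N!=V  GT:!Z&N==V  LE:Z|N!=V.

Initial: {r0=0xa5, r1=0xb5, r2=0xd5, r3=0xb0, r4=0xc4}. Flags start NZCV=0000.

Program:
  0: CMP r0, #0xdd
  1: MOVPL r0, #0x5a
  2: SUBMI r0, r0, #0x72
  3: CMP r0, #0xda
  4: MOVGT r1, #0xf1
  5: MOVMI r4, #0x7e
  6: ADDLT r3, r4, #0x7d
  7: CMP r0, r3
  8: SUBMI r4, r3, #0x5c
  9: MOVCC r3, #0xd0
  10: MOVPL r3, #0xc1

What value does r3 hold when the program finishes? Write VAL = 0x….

VAL = 0xd0

0: ✓ CMP  NZCV=1000
1: · MOVPL
2: ✓ SUBMI  r0←0x33
3: ✓ CMP  NZCV=0000
4: ✓ MOVGT  r1←0xf1
5: · MOVMI
6: · ADDLT
7: ✓ CMP  NZCV=1001
8: ✓ SUBMI  r4←0x54
9: ✓ MOVCC  r3←0xd0
10: · MOVPL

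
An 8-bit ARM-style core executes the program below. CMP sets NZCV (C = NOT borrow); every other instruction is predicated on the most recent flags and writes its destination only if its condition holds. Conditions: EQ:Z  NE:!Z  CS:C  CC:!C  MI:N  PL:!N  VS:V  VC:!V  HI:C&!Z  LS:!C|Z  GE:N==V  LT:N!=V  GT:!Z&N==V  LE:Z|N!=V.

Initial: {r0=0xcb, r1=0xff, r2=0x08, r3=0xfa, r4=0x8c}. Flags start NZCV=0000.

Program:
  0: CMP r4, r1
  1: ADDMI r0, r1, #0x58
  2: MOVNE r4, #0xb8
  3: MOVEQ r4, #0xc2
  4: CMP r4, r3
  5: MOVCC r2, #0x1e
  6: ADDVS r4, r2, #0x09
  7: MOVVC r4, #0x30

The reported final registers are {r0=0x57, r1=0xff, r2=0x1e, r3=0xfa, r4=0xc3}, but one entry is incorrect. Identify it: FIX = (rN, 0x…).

FIX = (r4, 0x30)

0: ✓ CMP  NZCV=1000
1: ✓ ADDMI  r0←0x57
2: ✓ MOVNE  r4←0xb8
3: · MOVEQ
4: ✓ CMP  NZCV=1000
5: ✓ MOVCC  r2←0x1e
6: · ADDVS
7: ✓ MOVVC  r4←0x30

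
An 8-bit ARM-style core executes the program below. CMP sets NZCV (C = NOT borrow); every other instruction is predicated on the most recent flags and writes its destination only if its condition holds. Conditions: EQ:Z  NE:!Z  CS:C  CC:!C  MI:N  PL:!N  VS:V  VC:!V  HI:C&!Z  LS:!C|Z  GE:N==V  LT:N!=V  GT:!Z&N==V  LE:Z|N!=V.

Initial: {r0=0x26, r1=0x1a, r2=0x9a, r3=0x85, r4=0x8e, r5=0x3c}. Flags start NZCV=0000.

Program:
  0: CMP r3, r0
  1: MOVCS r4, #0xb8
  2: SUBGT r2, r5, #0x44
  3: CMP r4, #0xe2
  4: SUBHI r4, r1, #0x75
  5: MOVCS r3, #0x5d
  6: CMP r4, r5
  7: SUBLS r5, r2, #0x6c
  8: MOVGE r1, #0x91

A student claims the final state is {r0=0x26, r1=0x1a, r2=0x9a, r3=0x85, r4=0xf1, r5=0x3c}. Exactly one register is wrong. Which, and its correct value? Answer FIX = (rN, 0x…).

[0] flags=0011 → (cmp)
[1] flags=0011 CS?T → r4=0xb8
[2] flags=0011 GT?F → skip
[3] flags=1000 → (cmp)
[4] flags=1000 HI?F → skip
[5] flags=1000 CS?F → skip
[6] flags=0011 → (cmp)
[7] flags=0011 LS?F → skip
[8] flags=0011 GE?F → skip

FIX = (r4, 0xb8)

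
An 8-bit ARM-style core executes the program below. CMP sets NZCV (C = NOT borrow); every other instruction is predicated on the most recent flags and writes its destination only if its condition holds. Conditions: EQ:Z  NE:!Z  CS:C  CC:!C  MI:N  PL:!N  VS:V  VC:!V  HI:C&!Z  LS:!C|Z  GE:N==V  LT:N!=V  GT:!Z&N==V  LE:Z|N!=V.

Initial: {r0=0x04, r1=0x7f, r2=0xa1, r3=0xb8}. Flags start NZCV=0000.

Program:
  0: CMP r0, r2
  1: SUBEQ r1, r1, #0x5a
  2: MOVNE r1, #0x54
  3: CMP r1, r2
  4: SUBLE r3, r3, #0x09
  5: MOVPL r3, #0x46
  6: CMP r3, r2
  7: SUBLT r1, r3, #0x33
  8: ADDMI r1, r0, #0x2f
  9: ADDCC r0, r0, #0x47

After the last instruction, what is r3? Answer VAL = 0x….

VAL = 0xb8

0: ✓ CMP  NZCV=0000
1: · SUBEQ
2: ✓ MOVNE  r1←0x54
3: ✓ CMP  NZCV=1001
4: · SUBLE
5: · MOVPL
6: ✓ CMP  NZCV=0010
7: · SUBLT
8: · ADDMI
9: · ADDCC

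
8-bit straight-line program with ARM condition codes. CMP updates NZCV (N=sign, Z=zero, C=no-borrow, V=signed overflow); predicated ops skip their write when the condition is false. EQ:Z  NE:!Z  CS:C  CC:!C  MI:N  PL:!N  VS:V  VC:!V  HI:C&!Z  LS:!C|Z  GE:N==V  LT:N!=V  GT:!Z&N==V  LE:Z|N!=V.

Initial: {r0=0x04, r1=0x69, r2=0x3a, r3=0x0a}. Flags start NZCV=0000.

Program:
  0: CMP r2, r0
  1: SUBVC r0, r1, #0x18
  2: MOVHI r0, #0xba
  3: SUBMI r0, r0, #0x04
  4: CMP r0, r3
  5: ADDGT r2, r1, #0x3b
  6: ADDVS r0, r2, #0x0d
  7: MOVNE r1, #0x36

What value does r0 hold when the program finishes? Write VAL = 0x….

VAL = 0xba

0: ✓ CMP  NZCV=0010
1: ✓ SUBVC  r0←0x51
2: ✓ MOVHI  r0←0xba
3: · SUBMI
4: ✓ CMP  NZCV=1010
5: · ADDGT
6: · ADDVS
7: ✓ MOVNE  r1←0x36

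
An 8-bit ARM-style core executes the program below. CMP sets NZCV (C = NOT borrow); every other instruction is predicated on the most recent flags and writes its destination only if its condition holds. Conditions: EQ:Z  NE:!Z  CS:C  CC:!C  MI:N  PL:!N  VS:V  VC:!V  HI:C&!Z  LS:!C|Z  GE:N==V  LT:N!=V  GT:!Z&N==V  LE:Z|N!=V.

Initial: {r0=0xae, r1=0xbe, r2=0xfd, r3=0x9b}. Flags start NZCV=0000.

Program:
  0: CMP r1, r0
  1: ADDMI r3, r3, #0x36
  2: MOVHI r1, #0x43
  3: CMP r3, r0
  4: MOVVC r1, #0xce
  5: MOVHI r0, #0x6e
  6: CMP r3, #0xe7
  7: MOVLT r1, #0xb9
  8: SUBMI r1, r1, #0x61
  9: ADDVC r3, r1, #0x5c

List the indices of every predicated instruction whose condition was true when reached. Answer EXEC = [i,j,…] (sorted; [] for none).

[0] flags=0010 → (cmp)
[1] flags=0010 MI?F → skip
[2] flags=0010 HI?T → r1=0x43
[3] flags=1000 → (cmp)
[4] flags=1000 VC?T → r1=0xce
[5] flags=1000 HI?F → skip
[6] flags=1000 → (cmp)
[7] flags=1000 LT?T → r1=0xb9
[8] flags=1000 MI?T → r1=0x58
[9] flags=1000 VC?T → r3=0xb4

EXEC = [2,4,7,8,9]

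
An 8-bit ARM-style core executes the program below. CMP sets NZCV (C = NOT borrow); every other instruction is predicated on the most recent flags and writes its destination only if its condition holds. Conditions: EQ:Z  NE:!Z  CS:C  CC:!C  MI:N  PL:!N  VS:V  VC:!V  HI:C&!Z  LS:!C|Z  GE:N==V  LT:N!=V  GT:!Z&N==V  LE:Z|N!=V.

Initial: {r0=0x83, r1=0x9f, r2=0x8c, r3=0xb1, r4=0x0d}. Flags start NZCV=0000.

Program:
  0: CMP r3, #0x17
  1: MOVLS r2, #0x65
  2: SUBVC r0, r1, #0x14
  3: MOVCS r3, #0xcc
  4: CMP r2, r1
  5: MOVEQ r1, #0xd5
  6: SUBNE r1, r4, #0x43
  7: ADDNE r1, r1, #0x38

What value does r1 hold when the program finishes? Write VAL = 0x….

[0] flags=1010 → (cmp)
[1] flags=1010 LS?F → skip
[2] flags=1010 VC?T → r0=0x8b
[3] flags=1010 CS?T → r3=0xcc
[4] flags=1000 → (cmp)
[5] flags=1000 EQ?F → skip
[6] flags=1000 NE?T → r1=0xca
[7] flags=1000 NE?T → r1=0x02

VAL = 0x02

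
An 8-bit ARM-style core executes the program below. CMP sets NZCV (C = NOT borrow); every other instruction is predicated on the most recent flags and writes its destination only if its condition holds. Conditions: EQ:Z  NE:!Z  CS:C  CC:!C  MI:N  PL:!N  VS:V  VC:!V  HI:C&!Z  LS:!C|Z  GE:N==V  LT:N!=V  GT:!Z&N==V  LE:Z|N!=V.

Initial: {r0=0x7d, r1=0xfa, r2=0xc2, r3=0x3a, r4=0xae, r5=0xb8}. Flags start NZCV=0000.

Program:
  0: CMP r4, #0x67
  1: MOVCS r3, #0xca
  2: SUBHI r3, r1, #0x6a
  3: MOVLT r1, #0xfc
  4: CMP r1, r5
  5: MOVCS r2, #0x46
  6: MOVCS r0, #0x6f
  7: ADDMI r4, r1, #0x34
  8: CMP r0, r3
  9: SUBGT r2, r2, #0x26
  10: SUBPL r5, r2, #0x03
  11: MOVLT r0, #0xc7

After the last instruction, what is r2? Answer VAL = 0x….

VAL = 0x20

[0] flags=0011 → (cmp)
[1] flags=0011 CS?T → r3=0xca
[2] flags=0011 HI?T → r3=0x90
[3] flags=0011 LT?T → r1=0xfc
[4] flags=0010 → (cmp)
[5] flags=0010 CS?T → r2=0x46
[6] flags=0010 CS?T → r0=0x6f
[7] flags=0010 MI?F → skip
[8] flags=1001 → (cmp)
[9] flags=1001 GT?T → r2=0x20
[10] flags=1001 PL?F → skip
[11] flags=1001 LT?F → skip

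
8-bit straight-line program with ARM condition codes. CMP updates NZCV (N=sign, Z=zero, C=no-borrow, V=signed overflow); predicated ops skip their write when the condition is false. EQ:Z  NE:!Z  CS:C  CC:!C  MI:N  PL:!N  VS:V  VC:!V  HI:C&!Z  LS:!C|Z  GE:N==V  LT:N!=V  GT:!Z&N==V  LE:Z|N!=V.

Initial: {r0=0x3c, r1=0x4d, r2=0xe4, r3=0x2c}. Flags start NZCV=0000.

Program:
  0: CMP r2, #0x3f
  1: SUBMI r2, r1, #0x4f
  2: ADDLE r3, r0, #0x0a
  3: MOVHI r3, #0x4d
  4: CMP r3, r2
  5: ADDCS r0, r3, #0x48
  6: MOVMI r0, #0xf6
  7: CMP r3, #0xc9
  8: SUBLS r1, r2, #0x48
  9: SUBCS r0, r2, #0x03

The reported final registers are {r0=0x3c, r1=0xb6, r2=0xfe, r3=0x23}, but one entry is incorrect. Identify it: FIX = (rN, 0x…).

[0] flags=1010 → (cmp)
[1] flags=1010 MI?T → r2=0xfe
[2] flags=1010 LE?T → r3=0x46
[3] flags=1010 HI?T → r3=0x4d
[4] flags=0000 → (cmp)
[5] flags=0000 CS?F → skip
[6] flags=0000 MI?F → skip
[7] flags=1001 → (cmp)
[8] flags=1001 LS?T → r1=0xb6
[9] flags=1001 CS?F → skip

FIX = (r3, 0x4d)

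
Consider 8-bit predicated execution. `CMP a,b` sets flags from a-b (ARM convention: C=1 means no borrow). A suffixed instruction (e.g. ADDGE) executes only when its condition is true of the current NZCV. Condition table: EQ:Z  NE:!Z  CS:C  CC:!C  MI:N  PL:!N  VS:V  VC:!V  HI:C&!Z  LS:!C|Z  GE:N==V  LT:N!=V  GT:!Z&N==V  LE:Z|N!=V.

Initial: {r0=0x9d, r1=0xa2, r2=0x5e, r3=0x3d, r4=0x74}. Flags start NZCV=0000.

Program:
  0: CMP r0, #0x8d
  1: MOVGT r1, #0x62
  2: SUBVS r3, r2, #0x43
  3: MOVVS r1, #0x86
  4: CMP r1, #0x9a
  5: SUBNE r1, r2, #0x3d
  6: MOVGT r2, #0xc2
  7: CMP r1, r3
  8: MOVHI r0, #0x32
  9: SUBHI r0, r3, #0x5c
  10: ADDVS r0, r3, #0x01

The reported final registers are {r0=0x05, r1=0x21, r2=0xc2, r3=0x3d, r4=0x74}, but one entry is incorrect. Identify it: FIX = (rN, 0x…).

FIX = (r0, 0x9d)

[0] flags=0010 → (cmp)
[1] flags=0010 GT?T → r1=0x62
[2] flags=0010 VS?F → skip
[3] flags=0010 VS?F → skip
[4] flags=1001 → (cmp)
[5] flags=1001 NE?T → r1=0x21
[6] flags=1001 GT?T → r2=0xc2
[7] flags=1000 → (cmp)
[8] flags=1000 HI?F → skip
[9] flags=1000 HI?F → skip
[10] flags=1000 VS?F → skip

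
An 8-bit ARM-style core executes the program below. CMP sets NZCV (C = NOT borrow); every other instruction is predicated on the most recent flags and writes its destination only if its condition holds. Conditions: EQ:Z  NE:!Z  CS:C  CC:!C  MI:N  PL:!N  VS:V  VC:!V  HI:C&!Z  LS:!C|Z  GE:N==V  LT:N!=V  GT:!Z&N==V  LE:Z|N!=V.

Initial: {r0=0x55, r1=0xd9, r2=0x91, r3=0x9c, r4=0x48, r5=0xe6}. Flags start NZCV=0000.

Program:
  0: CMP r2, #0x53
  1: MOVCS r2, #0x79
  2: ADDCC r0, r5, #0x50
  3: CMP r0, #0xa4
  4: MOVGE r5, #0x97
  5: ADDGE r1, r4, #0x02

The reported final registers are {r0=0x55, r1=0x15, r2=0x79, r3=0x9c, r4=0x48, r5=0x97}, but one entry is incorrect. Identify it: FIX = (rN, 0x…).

[0] flags=0011 → (cmp)
[1] flags=0011 CS?T → r2=0x79
[2] flags=0011 CC?F → skip
[3] flags=1001 → (cmp)
[4] flags=1001 GE?T → r5=0x97
[5] flags=1001 GE?T → r1=0x4a

FIX = (r1, 0x4a)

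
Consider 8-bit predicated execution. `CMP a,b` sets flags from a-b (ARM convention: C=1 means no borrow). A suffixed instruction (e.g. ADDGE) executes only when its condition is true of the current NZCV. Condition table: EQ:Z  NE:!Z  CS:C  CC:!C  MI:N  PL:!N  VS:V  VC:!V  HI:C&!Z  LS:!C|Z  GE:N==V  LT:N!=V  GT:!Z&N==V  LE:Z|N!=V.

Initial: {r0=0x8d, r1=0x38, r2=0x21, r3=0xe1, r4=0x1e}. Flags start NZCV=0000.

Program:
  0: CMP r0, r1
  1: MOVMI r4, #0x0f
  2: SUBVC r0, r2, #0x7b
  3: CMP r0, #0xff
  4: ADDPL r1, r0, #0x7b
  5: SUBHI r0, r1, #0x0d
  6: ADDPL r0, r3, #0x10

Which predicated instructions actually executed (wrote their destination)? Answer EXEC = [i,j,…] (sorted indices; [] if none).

0: ✓ CMP  NZCV=0011
1: · MOVMI
2: · SUBVC
3: ✓ CMP  NZCV=1000
4: · ADDPL
5: · SUBHI
6: · ADDPL

EXEC = []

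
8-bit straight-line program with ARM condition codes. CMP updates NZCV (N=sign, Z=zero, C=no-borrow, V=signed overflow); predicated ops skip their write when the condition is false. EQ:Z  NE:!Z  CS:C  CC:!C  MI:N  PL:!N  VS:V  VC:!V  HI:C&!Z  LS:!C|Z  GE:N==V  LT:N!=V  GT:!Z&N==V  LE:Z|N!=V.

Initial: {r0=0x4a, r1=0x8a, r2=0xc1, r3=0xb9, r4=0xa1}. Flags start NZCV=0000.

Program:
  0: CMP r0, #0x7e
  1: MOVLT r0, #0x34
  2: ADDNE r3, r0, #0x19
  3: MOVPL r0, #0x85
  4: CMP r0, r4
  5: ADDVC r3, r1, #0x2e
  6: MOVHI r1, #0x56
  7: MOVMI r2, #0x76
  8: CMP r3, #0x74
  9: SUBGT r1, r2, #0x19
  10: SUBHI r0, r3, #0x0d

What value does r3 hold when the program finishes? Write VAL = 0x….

VAL = 0x4d

0: ✓ CMP  NZCV=1000
1: ✓ MOVLT  r0←0x34
2: ✓ ADDNE  r3←0x4d
3: · MOVPL
4: ✓ CMP  NZCV=1001
5: · ADDVC
6: · MOVHI
7: ✓ MOVMI  r2←0x76
8: ✓ CMP  NZCV=1000
9: · SUBGT
10: · SUBHI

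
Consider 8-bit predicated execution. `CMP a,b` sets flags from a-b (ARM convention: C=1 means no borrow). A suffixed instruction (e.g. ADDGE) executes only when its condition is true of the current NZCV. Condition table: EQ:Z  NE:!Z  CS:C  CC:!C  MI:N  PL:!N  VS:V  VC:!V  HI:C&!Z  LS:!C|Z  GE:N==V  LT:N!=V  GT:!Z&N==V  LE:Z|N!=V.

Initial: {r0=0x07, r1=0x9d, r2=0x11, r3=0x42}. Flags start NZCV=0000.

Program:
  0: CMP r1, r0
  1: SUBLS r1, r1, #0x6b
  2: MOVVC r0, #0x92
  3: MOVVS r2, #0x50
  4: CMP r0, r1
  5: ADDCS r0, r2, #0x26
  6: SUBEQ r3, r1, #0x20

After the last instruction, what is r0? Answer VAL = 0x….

[0] flags=1010 → (cmp)
[1] flags=1010 LS?F → skip
[2] flags=1010 VC?T → r0=0x92
[3] flags=1010 VS?F → skip
[4] flags=1000 → (cmp)
[5] flags=1000 CS?F → skip
[6] flags=1000 EQ?F → skip

VAL = 0x92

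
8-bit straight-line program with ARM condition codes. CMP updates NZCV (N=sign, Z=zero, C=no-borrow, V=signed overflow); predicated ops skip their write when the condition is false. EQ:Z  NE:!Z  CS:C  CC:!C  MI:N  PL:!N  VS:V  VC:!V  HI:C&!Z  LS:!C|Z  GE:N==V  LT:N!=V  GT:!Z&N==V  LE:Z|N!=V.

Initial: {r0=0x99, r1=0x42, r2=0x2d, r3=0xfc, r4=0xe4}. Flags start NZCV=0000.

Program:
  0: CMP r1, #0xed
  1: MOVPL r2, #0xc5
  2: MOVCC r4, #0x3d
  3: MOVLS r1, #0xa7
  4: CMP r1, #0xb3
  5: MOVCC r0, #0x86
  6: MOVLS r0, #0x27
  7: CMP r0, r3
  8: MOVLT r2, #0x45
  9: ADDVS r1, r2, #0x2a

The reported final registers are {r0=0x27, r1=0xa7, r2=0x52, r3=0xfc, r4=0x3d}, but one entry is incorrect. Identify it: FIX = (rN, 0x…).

[0] flags=0000 → (cmp)
[1] flags=0000 PL?T → r2=0xc5
[2] flags=0000 CC?T → r4=0x3d
[3] flags=0000 LS?T → r1=0xa7
[4] flags=1000 → (cmp)
[5] flags=1000 CC?T → r0=0x86
[6] flags=1000 LS?T → r0=0x27
[7] flags=0000 → (cmp)
[8] flags=0000 LT?F → skip
[9] flags=0000 VS?F → skip

FIX = (r2, 0xc5)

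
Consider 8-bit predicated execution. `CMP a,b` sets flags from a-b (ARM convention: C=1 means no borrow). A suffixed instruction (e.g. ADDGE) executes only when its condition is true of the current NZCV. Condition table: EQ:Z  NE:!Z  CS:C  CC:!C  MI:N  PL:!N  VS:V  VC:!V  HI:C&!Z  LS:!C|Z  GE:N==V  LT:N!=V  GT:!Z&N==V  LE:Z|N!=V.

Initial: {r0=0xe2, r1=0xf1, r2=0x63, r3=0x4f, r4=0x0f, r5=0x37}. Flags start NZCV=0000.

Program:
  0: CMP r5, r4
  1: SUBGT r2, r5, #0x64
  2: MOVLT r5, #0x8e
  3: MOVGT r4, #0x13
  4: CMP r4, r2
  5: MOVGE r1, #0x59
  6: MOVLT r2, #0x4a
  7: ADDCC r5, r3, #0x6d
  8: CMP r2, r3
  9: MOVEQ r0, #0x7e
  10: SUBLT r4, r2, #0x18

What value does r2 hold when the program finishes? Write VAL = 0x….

VAL = 0xd3

0: ✓ CMP  NZCV=0010
1: ✓ SUBGT  r2←0xd3
2: · MOVLT
3: ✓ MOVGT  r4←0x13
4: ✓ CMP  NZCV=0000
5: ✓ MOVGE  r1←0x59
6: · MOVLT
7: ✓ ADDCC  r5←0xbc
8: ✓ CMP  NZCV=1010
9: · MOVEQ
10: ✓ SUBLT  r4←0xbb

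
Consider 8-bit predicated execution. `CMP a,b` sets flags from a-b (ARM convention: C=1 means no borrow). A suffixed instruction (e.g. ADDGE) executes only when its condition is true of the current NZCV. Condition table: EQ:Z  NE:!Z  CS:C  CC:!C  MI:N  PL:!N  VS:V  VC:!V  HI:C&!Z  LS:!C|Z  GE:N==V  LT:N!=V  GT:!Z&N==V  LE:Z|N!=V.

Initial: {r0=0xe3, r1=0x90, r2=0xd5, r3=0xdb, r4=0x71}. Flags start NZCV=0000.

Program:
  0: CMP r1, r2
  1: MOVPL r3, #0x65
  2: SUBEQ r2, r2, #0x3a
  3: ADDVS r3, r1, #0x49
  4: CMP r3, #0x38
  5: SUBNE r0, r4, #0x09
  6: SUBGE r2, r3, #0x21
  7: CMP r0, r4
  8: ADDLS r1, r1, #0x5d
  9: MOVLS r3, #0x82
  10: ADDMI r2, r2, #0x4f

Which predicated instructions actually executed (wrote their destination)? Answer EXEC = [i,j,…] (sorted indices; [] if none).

[0] flags=1000 → (cmp)
[1] flags=1000 PL?F → skip
[2] flags=1000 EQ?F → skip
[3] flags=1000 VS?F → skip
[4] flags=1010 → (cmp)
[5] flags=1010 NE?T → r0=0x68
[6] flags=1010 GE?F → skip
[7] flags=1000 → (cmp)
[8] flags=1000 LS?T → r1=0xed
[9] flags=1000 LS?T → r3=0x82
[10] flags=1000 MI?T → r2=0x24

EXEC = [5,8,9,10]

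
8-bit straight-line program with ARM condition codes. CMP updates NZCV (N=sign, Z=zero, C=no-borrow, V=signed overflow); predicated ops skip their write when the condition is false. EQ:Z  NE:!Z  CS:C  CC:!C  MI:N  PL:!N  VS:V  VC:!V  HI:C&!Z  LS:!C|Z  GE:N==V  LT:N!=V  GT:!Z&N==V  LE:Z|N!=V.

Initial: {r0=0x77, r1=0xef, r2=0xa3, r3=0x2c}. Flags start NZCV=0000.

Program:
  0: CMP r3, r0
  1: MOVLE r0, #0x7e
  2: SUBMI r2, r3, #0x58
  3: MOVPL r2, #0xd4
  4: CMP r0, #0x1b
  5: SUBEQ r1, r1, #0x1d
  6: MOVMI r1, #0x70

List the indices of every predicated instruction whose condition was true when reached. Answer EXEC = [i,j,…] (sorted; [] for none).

EXEC = [1,2]

0: ✓ CMP  NZCV=1000
1: ✓ MOVLE  r0←0x7e
2: ✓ SUBMI  r2←0xd4
3: · MOVPL
4: ✓ CMP  NZCV=0010
5: · SUBEQ
6: · MOVMI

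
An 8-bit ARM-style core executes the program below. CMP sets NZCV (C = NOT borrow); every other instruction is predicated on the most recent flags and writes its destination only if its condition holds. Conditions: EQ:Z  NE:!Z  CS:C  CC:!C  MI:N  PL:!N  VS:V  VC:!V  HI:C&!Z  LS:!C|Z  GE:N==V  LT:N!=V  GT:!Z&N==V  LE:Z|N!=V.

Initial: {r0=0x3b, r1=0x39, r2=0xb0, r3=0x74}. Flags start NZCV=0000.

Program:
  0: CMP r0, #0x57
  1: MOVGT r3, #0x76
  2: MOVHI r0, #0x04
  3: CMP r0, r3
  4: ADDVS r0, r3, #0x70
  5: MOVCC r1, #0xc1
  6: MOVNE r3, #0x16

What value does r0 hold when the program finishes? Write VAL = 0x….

[0] flags=1000 → (cmp)
[1] flags=1000 GT?F → skip
[2] flags=1000 HI?F → skip
[3] flags=1000 → (cmp)
[4] flags=1000 VS?F → skip
[5] flags=1000 CC?T → r1=0xc1
[6] flags=1000 NE?T → r3=0x16

VAL = 0x3b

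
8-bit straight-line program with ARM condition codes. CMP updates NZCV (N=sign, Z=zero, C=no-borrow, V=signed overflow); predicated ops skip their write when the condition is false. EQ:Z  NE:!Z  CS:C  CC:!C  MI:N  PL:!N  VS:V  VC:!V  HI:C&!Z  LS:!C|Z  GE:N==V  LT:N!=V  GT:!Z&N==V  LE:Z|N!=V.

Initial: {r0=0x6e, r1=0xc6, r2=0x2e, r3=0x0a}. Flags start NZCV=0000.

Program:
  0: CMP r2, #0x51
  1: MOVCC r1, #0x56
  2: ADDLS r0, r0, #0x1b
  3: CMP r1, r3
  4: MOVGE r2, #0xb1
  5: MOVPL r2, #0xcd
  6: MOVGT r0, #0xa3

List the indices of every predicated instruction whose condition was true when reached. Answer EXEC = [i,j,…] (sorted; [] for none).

EXEC = [1,2,4,5,6]

[0] flags=1000 → (cmp)
[1] flags=1000 CC?T → r1=0x56
[2] flags=1000 LS?T → r0=0x89
[3] flags=0010 → (cmp)
[4] flags=0010 GE?T → r2=0xb1
[5] flags=0010 PL?T → r2=0xcd
[6] flags=0010 GT?T → r0=0xa3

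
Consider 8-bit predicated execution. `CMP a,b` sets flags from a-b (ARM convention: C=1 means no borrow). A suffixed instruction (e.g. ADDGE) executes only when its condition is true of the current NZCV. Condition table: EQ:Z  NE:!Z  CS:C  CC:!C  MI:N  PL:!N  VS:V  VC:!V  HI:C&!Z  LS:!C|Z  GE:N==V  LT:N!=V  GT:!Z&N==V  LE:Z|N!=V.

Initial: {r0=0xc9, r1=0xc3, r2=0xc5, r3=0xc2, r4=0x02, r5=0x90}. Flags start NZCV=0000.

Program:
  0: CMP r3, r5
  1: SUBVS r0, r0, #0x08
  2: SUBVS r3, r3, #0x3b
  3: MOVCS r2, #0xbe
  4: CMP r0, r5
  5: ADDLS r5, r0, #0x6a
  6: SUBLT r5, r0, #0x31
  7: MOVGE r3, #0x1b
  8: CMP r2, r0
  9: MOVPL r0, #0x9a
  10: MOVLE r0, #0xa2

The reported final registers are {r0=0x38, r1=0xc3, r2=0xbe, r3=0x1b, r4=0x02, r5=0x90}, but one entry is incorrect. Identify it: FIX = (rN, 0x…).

0: ✓ CMP  NZCV=0010
1: · SUBVS
2: · SUBVS
3: ✓ MOVCS  r2←0xbe
4: ✓ CMP  NZCV=0010
5: · ADDLS
6: · SUBLT
7: ✓ MOVGE  r3←0x1b
8: ✓ CMP  NZCV=1000
9: · MOVPL
10: ✓ MOVLE  r0←0xa2

FIX = (r0, 0xa2)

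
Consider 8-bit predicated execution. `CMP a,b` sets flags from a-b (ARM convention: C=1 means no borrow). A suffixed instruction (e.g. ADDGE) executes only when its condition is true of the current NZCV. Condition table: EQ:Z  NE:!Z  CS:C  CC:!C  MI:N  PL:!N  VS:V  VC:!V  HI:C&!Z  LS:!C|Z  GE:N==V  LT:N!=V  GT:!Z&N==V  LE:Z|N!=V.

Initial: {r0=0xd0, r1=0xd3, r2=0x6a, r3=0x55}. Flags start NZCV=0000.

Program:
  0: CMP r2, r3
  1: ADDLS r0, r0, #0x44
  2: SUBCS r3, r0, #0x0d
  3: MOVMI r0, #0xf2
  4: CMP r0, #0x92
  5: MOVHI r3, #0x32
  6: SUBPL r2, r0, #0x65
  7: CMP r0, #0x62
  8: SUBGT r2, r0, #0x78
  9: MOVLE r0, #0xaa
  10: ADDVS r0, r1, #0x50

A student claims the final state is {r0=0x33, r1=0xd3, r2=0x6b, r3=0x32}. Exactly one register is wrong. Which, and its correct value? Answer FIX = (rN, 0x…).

FIX = (r0, 0x23)

0: ✓ CMP  NZCV=0010
1: · ADDLS
2: ✓ SUBCS  r3←0xc3
3: · MOVMI
4: ✓ CMP  NZCV=0010
5: ✓ MOVHI  r3←0x32
6: ✓ SUBPL  r2←0x6b
7: ✓ CMP  NZCV=0011
8: · SUBGT
9: ✓ MOVLE  r0←0xaa
10: ✓ ADDVS  r0←0x23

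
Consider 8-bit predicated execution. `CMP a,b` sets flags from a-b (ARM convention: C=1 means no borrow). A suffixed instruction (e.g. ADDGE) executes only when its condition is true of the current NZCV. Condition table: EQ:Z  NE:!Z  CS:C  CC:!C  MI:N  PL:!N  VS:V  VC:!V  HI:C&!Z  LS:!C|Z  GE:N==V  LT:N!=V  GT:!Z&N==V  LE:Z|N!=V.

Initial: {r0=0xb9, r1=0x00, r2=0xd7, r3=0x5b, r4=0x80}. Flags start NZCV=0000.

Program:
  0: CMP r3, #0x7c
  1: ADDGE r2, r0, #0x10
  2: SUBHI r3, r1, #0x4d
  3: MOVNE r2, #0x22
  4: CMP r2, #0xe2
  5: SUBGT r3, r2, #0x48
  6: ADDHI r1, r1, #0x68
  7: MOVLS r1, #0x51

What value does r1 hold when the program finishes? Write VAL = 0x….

VAL = 0x51

0: ✓ CMP  NZCV=1000
1: · ADDGE
2: · SUBHI
3: ✓ MOVNE  r2←0x22
4: ✓ CMP  NZCV=0000
5: ✓ SUBGT  r3←0xda
6: · ADDHI
7: ✓ MOVLS  r1←0x51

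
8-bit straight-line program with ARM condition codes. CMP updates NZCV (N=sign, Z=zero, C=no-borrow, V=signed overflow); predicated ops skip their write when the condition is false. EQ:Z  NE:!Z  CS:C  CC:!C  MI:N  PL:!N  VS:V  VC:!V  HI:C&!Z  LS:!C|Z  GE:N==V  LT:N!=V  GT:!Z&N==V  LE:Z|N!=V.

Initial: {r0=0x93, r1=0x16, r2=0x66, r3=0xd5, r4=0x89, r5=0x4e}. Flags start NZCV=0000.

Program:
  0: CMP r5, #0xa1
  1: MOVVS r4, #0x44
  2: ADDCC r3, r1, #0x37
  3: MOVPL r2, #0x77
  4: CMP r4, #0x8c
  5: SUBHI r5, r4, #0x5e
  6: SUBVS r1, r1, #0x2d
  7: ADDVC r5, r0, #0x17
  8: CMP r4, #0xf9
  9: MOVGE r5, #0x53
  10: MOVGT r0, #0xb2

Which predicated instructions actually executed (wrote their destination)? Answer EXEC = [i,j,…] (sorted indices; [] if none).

EXEC = [1,2,6,9,10]

[0] flags=1001 → (cmp)
[1] flags=1001 VS?T → r4=0x44
[2] flags=1001 CC?T → r3=0x4d
[3] flags=1001 PL?F → skip
[4] flags=1001 → (cmp)
[5] flags=1001 HI?F → skip
[6] flags=1001 VS?T → r1=0xe9
[7] flags=1001 VC?F → skip
[8] flags=0000 → (cmp)
[9] flags=0000 GE?T → r5=0x53
[10] flags=0000 GT?T → r0=0xb2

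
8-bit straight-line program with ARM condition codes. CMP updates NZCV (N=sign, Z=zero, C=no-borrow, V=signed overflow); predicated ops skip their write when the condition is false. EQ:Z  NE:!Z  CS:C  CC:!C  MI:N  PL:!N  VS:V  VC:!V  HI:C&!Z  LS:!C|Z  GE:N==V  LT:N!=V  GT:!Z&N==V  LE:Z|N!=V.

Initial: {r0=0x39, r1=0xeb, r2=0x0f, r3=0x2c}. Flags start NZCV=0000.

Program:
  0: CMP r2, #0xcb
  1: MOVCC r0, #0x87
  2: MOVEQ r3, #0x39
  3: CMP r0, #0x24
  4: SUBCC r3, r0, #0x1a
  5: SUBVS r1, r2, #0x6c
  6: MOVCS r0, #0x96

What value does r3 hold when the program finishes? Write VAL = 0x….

VAL = 0x2c

0: ✓ CMP  NZCV=0000
1: ✓ MOVCC  r0←0x87
2: · MOVEQ
3: ✓ CMP  NZCV=0011
4: · SUBCC
5: ✓ SUBVS  r1←0xa3
6: ✓ MOVCS  r0←0x96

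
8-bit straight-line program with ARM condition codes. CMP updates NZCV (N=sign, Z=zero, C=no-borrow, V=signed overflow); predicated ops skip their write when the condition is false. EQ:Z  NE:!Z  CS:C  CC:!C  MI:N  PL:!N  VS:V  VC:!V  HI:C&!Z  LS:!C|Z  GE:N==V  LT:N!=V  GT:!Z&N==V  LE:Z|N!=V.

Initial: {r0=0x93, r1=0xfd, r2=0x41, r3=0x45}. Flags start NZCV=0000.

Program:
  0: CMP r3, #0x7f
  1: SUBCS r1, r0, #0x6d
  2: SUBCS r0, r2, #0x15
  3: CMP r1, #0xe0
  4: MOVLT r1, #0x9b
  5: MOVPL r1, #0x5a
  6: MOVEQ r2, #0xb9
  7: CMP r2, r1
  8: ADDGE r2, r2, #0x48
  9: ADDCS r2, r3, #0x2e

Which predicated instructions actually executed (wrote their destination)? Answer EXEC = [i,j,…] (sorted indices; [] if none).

0: ✓ CMP  NZCV=1000
1: · SUBCS
2: · SUBCS
3: ✓ CMP  NZCV=0010
4: · MOVLT
5: ✓ MOVPL  r1←0x5a
6: · MOVEQ
7: ✓ CMP  NZCV=1000
8: · ADDGE
9: · ADDCS

EXEC = [5]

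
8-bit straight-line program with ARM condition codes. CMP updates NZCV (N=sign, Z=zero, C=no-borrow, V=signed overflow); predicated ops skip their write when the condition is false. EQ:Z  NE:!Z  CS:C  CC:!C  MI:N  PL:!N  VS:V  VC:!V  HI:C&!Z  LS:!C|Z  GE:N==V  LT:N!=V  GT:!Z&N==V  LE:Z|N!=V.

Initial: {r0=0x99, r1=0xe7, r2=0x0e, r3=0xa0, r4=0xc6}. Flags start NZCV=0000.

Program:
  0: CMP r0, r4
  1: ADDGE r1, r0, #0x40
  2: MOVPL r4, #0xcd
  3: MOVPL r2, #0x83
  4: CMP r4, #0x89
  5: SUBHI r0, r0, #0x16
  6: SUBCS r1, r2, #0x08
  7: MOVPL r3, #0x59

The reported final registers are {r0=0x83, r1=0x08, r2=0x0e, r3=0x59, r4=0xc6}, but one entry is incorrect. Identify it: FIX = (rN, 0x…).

FIX = (r1, 0x06)

[0] flags=1000 → (cmp)
[1] flags=1000 GE?F → skip
[2] flags=1000 PL?F → skip
[3] flags=1000 PL?F → skip
[4] flags=0010 → (cmp)
[5] flags=0010 HI?T → r0=0x83
[6] flags=0010 CS?T → r1=0x06
[7] flags=0010 PL?T → r3=0x59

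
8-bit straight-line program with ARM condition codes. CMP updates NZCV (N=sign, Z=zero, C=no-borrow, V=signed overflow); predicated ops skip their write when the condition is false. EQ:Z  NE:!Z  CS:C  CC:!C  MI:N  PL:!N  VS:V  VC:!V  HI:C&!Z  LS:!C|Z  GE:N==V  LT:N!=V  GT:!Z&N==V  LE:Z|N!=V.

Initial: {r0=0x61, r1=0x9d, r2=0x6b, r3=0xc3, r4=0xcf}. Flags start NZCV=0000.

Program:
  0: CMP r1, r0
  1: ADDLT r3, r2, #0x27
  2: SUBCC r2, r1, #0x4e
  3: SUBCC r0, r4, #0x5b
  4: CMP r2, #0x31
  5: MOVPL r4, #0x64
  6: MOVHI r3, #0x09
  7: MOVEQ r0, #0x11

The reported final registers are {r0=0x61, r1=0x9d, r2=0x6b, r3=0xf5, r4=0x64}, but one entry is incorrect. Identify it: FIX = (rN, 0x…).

0: ✓ CMP  NZCV=0011
1: ✓ ADDLT  r3←0x92
2: · SUBCC
3: · SUBCC
4: ✓ CMP  NZCV=0010
5: ✓ MOVPL  r4←0x64
6: ✓ MOVHI  r3←0x09
7: · MOVEQ

FIX = (r3, 0x09)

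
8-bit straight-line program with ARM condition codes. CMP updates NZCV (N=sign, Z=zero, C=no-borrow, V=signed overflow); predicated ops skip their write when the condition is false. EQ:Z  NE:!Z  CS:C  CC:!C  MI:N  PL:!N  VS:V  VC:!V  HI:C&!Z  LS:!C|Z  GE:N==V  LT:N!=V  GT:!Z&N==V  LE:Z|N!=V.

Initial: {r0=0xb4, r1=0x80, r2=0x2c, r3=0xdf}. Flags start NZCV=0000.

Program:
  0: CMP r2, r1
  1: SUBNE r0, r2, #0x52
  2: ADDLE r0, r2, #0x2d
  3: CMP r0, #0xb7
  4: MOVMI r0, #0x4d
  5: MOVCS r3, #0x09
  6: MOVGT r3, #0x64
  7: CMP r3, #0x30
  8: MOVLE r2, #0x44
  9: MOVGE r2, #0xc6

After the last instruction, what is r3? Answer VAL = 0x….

[0] flags=1001 → (cmp)
[1] flags=1001 NE?T → r0=0xda
[2] flags=1001 LE?F → skip
[3] flags=0010 → (cmp)
[4] flags=0010 MI?F → skip
[5] flags=0010 CS?T → r3=0x09
[6] flags=0010 GT?T → r3=0x64
[7] flags=0010 → (cmp)
[8] flags=0010 LE?F → skip
[9] flags=0010 GE?T → r2=0xc6

VAL = 0x64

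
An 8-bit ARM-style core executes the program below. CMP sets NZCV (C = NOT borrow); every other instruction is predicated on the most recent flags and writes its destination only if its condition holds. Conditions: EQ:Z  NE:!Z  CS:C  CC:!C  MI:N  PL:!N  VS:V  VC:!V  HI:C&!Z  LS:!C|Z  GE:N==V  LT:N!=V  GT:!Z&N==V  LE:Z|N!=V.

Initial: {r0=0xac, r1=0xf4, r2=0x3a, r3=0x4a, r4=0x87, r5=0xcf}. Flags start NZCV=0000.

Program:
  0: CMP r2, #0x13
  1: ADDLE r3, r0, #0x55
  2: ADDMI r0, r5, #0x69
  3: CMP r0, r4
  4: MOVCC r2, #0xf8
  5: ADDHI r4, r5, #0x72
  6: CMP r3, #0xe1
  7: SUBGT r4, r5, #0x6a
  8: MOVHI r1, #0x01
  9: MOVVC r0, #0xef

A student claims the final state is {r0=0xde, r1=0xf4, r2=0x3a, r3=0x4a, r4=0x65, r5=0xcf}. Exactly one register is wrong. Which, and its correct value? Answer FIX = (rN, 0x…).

0: ✓ CMP  NZCV=0010
1: · ADDLE
2: · ADDMI
3: ✓ CMP  NZCV=0010
4: · MOVCC
5: ✓ ADDHI  r4←0x41
6: ✓ CMP  NZCV=0000
7: ✓ SUBGT  r4←0x65
8: · MOVHI
9: ✓ MOVVC  r0←0xef

FIX = (r0, 0xef)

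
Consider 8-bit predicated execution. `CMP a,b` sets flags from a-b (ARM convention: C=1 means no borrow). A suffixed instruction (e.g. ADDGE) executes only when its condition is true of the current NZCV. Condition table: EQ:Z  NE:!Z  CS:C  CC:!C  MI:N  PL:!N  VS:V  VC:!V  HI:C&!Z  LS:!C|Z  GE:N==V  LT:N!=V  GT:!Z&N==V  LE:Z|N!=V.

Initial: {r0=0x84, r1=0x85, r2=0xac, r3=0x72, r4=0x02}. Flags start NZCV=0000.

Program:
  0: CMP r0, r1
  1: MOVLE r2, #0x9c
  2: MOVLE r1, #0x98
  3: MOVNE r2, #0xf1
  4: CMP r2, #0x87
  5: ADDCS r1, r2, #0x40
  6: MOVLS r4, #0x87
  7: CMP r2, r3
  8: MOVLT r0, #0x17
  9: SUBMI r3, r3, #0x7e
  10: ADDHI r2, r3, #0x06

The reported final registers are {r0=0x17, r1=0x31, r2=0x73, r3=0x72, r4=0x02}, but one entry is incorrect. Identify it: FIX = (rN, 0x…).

FIX = (r2, 0x78)

0: ✓ CMP  NZCV=1000
1: ✓ MOVLE  r2←0x9c
2: ✓ MOVLE  r1←0x98
3: ✓ MOVNE  r2←0xf1
4: ✓ CMP  NZCV=0010
5: ✓ ADDCS  r1←0x31
6: · MOVLS
7: ✓ CMP  NZCV=0011
8: ✓ MOVLT  r0←0x17
9: · SUBMI
10: ✓ ADDHI  r2←0x78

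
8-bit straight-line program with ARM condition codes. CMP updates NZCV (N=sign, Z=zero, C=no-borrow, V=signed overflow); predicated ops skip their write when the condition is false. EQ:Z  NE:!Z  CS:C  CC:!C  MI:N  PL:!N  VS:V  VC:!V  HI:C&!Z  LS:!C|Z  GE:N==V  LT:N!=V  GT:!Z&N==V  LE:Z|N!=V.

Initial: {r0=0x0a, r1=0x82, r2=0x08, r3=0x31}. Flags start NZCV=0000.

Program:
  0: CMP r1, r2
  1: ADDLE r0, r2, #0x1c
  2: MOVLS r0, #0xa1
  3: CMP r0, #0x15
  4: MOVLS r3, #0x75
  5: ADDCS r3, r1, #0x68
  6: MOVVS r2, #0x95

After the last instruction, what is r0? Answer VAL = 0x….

VAL = 0x24

[0] flags=0011 → (cmp)
[1] flags=0011 LE?T → r0=0x24
[2] flags=0011 LS?F → skip
[3] flags=0010 → (cmp)
[4] flags=0010 LS?F → skip
[5] flags=0010 CS?T → r3=0xea
[6] flags=0010 VS?F → skip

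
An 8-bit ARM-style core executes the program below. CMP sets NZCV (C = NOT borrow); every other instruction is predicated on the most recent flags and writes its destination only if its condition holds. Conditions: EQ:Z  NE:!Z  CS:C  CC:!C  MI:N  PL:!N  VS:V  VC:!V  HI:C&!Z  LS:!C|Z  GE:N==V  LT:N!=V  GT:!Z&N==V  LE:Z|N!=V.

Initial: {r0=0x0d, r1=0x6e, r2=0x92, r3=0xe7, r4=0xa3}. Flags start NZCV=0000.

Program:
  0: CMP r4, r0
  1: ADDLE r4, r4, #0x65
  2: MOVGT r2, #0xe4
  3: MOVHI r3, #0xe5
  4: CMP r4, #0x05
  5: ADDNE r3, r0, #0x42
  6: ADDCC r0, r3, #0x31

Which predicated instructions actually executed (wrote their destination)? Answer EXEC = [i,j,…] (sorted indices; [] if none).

EXEC = [1,3,5]

0: ✓ CMP  NZCV=1010
1: ✓ ADDLE  r4←0x08
2: · MOVGT
3: ✓ MOVHI  r3←0xe5
4: ✓ CMP  NZCV=0010
5: ✓ ADDNE  r3←0x4f
6: · ADDCC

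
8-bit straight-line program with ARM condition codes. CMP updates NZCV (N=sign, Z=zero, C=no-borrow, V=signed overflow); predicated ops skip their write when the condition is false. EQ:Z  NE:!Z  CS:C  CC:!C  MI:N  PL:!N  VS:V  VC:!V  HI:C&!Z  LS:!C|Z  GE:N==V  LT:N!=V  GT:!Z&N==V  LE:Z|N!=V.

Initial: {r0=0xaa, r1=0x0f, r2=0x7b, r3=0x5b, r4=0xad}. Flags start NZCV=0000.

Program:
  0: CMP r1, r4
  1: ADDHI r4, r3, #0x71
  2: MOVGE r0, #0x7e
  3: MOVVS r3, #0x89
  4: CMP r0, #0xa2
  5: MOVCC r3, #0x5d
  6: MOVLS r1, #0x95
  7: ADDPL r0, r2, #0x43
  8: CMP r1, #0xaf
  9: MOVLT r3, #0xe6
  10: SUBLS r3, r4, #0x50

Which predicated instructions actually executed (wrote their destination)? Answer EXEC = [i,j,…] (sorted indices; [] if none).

EXEC = [2,5,6,9,10]

[0] flags=0000 → (cmp)
[1] flags=0000 HI?F → skip
[2] flags=0000 GE?T → r0=0x7e
[3] flags=0000 VS?F → skip
[4] flags=1001 → (cmp)
[5] flags=1001 CC?T → r3=0x5d
[6] flags=1001 LS?T → r1=0x95
[7] flags=1001 PL?F → skip
[8] flags=1000 → (cmp)
[9] flags=1000 LT?T → r3=0xe6
[10] flags=1000 LS?T → r3=0x5d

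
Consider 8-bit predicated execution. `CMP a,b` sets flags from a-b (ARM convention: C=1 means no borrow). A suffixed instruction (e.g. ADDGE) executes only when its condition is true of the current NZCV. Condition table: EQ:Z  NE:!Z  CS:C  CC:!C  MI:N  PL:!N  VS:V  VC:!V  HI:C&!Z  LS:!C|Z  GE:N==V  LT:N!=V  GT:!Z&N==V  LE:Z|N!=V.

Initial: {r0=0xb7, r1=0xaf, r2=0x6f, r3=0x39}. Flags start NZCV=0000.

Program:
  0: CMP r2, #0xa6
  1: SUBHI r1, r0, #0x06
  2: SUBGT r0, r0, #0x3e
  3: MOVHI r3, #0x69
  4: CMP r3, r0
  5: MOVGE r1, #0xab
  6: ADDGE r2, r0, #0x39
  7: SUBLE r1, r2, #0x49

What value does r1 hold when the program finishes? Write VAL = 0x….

0: ✓ CMP  NZCV=1001
1: · SUBHI
2: ✓ SUBGT  r0←0x79
3: · MOVHI
4: ✓ CMP  NZCV=1000
5: · MOVGE
6: · ADDGE
7: ✓ SUBLE  r1←0x26

VAL = 0x26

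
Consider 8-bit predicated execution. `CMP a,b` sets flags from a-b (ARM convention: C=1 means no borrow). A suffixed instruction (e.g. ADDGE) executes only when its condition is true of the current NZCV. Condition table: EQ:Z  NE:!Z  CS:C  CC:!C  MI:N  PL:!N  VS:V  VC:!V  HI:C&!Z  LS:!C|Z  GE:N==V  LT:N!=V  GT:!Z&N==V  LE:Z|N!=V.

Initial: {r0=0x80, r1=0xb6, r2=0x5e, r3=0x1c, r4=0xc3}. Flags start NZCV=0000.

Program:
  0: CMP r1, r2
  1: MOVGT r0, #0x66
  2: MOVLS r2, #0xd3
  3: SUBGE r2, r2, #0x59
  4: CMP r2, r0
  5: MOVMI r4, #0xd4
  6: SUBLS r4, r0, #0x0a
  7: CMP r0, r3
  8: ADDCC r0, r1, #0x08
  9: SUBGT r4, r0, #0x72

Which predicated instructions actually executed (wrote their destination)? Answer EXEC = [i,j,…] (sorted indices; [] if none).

[0] flags=0011 → (cmp)
[1] flags=0011 GT?F → skip
[2] flags=0011 LS?F → skip
[3] flags=0011 GE?F → skip
[4] flags=1001 → (cmp)
[5] flags=1001 MI?T → r4=0xd4
[6] flags=1001 LS?T → r4=0x76
[7] flags=0011 → (cmp)
[8] flags=0011 CC?F → skip
[9] flags=0011 GT?F → skip

EXEC = [5,6]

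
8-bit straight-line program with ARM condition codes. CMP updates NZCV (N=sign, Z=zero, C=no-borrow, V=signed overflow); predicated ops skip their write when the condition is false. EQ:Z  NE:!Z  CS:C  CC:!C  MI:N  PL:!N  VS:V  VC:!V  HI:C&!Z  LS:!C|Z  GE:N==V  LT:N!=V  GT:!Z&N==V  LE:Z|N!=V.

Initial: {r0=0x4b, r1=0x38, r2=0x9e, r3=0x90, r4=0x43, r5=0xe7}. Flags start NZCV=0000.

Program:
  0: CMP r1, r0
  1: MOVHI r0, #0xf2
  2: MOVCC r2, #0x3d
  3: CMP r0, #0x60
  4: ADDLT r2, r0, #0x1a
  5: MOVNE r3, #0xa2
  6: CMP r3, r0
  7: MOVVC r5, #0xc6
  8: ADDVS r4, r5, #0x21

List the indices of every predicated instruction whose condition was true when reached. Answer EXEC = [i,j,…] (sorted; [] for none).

[0] flags=1000 → (cmp)
[1] flags=1000 HI?F → skip
[2] flags=1000 CC?T → r2=0x3d
[3] flags=1000 → (cmp)
[4] flags=1000 LT?T → r2=0x65
[5] flags=1000 NE?T → r3=0xa2
[6] flags=0011 → (cmp)
[7] flags=0011 VC?F → skip
[8] flags=0011 VS?T → r4=0x08

EXEC = [2,4,5,8]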